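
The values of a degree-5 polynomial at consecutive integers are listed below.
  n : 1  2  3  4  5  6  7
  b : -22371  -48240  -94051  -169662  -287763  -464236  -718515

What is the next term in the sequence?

-25869, -45811, -75611, -118101, -176473, -254279
-19942, -29800, -42490, -58372, -77806
-9858, -12690, -15882, -19434
-2832, -3192, -3552
-360, -360
Constant fifth difference = -360, so extend:
-3552 − 360 = -3912;  -19434 − 3912 = -23346;  -77806 − 23346 = -101152;  -254279 − 101152 = -355431;  -718515 − 355431 = -1073946

-1073946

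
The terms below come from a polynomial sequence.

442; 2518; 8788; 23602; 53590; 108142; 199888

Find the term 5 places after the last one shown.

1945858

Δ: 2076 , 6270 , 14814 , 29988 , 54552 , 91746
Δ²: 4194 , 8544 , 15174 , 24564 , 37194
Δ³: 4350 , 6630 , 9390 , 12630
Δ⁴: 2280 , 2760 , 3240
Δ⁵: 480 , 480
Constant fifth difference = 480, so extend:
3240 + 480 = 3720;  12630 + 3720 = 16350;  37194 + 16350 = 53544;  91746 + 53544 = 145290;  199888 + 145290 = 345178
3720 + 480 = 4200;  16350 + 4200 = 20550;  53544 + 20550 = 74094;  145290 + 74094 = 219384;  345178 + 219384 = 564562
4200 + 480 = 4680;  20550 + 4680 = 25230;  74094 + 25230 = 99324;  219384 + 99324 = 318708;  564562 + 318708 = 883270
4680 + 480 = 5160;  25230 + 5160 = 30390;  99324 + 30390 = 129714;  318708 + 129714 = 448422;  883270 + 448422 = 1331692
5160 + 480 = 5640;  30390 + 5640 = 36030;  129714 + 36030 = 165744;  448422 + 165744 = 614166;  1331692 + 614166 = 1945858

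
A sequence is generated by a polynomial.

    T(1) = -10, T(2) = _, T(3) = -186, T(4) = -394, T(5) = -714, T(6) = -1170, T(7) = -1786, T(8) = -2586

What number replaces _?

Using the last 6 terms:
D1: -208, -320, -456, -616, -800
D2: -112, -136, -160, -184
D3: -24, -24, -24
Constant third difference = -24.
Extend backward: -112 + 24 = -88;  -208 + 88 = -120;  -186 + 120 = -66

-66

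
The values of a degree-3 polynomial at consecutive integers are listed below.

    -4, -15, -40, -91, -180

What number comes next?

-319

D1: -11, -25, -51, -89
D2: -14, -26, -38
D3: -12, -12
Constant third difference = -12, so extend:
-38 − 12 = -50;  -89 − 50 = -139;  -180 − 139 = -319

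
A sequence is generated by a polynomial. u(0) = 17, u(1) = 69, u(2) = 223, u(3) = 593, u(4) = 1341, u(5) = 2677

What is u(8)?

D1: 52  154  370  748  1336
D2: 102  216  378  588
D3: 114  162  210
D4: 48  48
Fourth differences constant at 48.
210 + 48 = 258;  588 + 258 = 846;  1336 + 846 = 2182;  2677 + 2182 = 4859
258 + 48 = 306;  846 + 306 = 1152;  2182 + 1152 = 3334;  4859 + 3334 = 8193
306 + 48 = 354;  1152 + 354 = 1506;  3334 + 1506 = 4840;  8193 + 4840 = 13033

13033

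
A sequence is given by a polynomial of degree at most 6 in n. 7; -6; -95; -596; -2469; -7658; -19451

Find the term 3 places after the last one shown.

-13, -89, -501, -1873, -5189, -11793
-76, -412, -1372, -3316, -6604
-336, -960, -1944, -3288
-624, -984, -1344
-360, -360
The fifth differences are constant (-360).
-1344 − 360 = -1704;  -3288 − 1704 = -4992;  -6604 − 4992 = -11596;  -11793 − 11596 = -23389;  -19451 − 23389 = -42840
-1704 − 360 = -2064;  -4992 − 2064 = -7056;  -11596 − 7056 = -18652;  -23389 − 18652 = -42041;  -42840 − 42041 = -84881
-2064 − 360 = -2424;  -7056 − 2424 = -9480;  -18652 − 9480 = -28132;  -42041 − 28132 = -70173;  -84881 − 70173 = -155054

-155054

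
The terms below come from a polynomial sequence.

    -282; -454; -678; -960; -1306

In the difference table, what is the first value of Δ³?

-6

D1: -172, -224, -282, -346
D2: -52, -58, -64
D3: -6, -6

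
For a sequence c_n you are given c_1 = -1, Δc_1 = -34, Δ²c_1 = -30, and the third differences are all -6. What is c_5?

Build the table forward from the leading diagonal:
D3: -6  -6  -6  -6  -6
D2: -30  -36  -42  -48  -54
D1: -34  -64  -100  -142  -190
c: -1  -35  -99  -199  -341

-341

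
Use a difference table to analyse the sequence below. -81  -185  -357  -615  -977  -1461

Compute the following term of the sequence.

-104, -172, -258, -362, -484
-68, -86, -104, -122
-18, -18, -18
Constant third difference = -18, so extend:
-122 − 18 = -140;  -484 − 140 = -624;  -1461 − 624 = -2085

-2085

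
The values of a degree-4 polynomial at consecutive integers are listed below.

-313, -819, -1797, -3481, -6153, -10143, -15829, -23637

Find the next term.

-34041

-506  -978  -1684  -2672  -3990  -5686  -7808
-472  -706  -988  -1318  -1696  -2122
-234  -282  -330  -378  -426
-48  -48  -48  -48
Constant fourth difference = -48, so extend:
-426 − 48 = -474;  -2122 − 474 = -2596;  -7808 − 2596 = -10404;  -23637 − 10404 = -34041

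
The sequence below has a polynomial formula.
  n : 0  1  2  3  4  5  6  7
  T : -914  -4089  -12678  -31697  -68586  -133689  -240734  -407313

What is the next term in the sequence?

-655362

Δ: -3175, -8589, -19019, -36889, -65103, -107045, -166579
Δ²: -5414, -10430, -17870, -28214, -41942, -59534
Δ³: -5016, -7440, -10344, -13728, -17592
Δ⁴: -2424, -2904, -3384, -3864
Δ⁵: -480, -480, -480
Fifth differences constant at -480.
-3864 − 480 = -4344;  -17592 − 4344 = -21936;  -59534 − 21936 = -81470;  -166579 − 81470 = -248049;  -407313 − 248049 = -655362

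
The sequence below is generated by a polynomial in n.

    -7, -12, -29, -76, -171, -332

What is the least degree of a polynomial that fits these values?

D1: -5, -17, -47, -95, -161
D2: -12, -30, -48, -66
D3: -18, -18, -18
The third differences are constant, so the polynomial has degree 3.

3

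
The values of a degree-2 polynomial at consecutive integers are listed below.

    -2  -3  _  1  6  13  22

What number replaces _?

-2

Using the last 4 terms:
Δ: 5  7  9
Δ²: 2  2
Constant second difference = 2.
Extend backward: 5 − 2 = 3;  1 − 3 = -2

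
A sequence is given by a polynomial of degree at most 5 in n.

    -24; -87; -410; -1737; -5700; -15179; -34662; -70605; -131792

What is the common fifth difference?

-360

D1: -63, -323, -1327, -3963, -9479, -19483, -35943, -61187
D2: -260, -1004, -2636, -5516, -10004, -16460, -25244
D3: -744, -1632, -2880, -4488, -6456, -8784
D4: -888, -1248, -1608, -1968, -2328
D5: -360, -360, -360, -360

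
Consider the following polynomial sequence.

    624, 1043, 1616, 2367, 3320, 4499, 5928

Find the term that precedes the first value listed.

335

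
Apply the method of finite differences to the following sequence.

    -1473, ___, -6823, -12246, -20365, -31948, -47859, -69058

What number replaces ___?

Using the last 6 terms:
D1: -5423  -8119  -11583  -15911  -21199
D2: -2696  -3464  -4328  -5288
D3: -768  -864  -960
D4: -96  -96
Constant fourth difference = -96.
Extend backward: -768 + 96 = -672;  -2696 + 672 = -2024;  -5423 + 2024 = -3399;  -6823 + 3399 = -3424

-3424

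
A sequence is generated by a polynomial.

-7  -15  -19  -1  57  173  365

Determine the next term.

651

-8  -4  18  58  116  192
4  22  40  58  76
18  18  18  18
Third differences constant at 18.
76 + 18 = 94;  192 + 94 = 286;  365 + 286 = 651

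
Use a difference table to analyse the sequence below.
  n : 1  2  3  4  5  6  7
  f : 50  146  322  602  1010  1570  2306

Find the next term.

96, 176, 280, 408, 560, 736
80, 104, 128, 152, 176
24, 24, 24, 24
Constant third difference = 24, so extend:
176 + 24 = 200;  736 + 200 = 936;  2306 + 936 = 3242

3242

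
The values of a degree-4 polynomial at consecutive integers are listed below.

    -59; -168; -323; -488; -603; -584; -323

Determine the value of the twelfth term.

Δ: -109, -155, -165, -115, 19, 261
Δ²: -46, -10, 50, 134, 242
Δ³: 36, 60, 84, 108
Δ⁴: 24, 24, 24
Constant fourth difference = 24, so extend:
108 + 24 = 132;  242 + 132 = 374;  261 + 374 = 635;  -323 + 635 = 312
132 + 24 = 156;  374 + 156 = 530;  635 + 530 = 1165;  312 + 1165 = 1477
156 + 24 = 180;  530 + 180 = 710;  1165 + 710 = 1875;  1477 + 1875 = 3352
180 + 24 = 204;  710 + 204 = 914;  1875 + 914 = 2789;  3352 + 2789 = 6141
204 + 24 = 228;  914 + 228 = 1142;  2789 + 1142 = 3931;  6141 + 3931 = 10072

10072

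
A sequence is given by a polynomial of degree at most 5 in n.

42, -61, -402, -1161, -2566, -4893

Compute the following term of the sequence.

Δ: -103 , -341 , -759 , -1405 , -2327
Δ²: -238 , -418 , -646 , -922
Δ³: -180 , -228 , -276
Δ⁴: -48 , -48
The fourth differences are constant (-48).
-276 − 48 = -324;  -922 − 324 = -1246;  -2327 − 1246 = -3573;  -4893 − 3573 = -8466

-8466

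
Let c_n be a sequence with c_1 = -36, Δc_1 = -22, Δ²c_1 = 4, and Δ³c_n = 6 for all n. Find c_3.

Build the table forward from the leading diagonal:
D3: 6  6  6
D2: 4  10  16
D1: -22  -18  -8
c: -36  -58  -76

-76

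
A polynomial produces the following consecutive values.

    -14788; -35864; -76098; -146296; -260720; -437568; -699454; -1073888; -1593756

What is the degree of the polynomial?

5

-21076, -40234, -70198, -114424, -176848, -261886, -374434, -519868
-19158, -29964, -44226, -62424, -85038, -112548, -145434
-10806, -14262, -18198, -22614, -27510, -32886
-3456, -3936, -4416, -4896, -5376
-480, -480, -480, -480
The fifth differences are constant, so the polynomial has degree 5.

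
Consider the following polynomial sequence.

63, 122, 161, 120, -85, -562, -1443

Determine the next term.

Δ: 59  39  -41  -205  -477  -881
Δ²: -20  -80  -164  -272  -404
Δ³: -60  -84  -108  -132
Δ⁴: -24  -24  -24
The fourth differences are constant (-24).
-132 − 24 = -156;  -404 − 156 = -560;  -881 − 560 = -1441;  -1443 − 1441 = -2884

-2884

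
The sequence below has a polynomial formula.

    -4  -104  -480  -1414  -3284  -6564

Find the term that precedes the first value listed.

6

-100  -376  -934  -1870  -3280
-276  -558  -936  -1410
-282  -378  -474
-96  -96
The fourth differences are constant at -96.
Work back: -282 + 96 = -186;  -276 + 186 = -90;  -100 + 90 = -10;  -4 + 10 = 6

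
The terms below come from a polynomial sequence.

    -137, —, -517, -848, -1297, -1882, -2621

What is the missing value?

Using the last 5 terms:
Δ: -331  -449  -585  -739
Δ²: -118  -136  -154
Δ³: -18  -18
Constant third difference = -18.
Extend backward: -118 + 18 = -100;  -331 + 100 = -231;  -517 + 231 = -286

-286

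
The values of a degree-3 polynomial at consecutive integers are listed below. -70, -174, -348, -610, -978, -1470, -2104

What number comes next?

Δ: -104, -174, -262, -368, -492, -634
Δ²: -70, -88, -106, -124, -142
Δ³: -18, -18, -18, -18
Third differences constant at -18.
-142 − 18 = -160;  -634 − 160 = -794;  -2104 − 794 = -2898

-2898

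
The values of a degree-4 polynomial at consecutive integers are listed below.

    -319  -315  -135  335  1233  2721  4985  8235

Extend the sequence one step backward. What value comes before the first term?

-237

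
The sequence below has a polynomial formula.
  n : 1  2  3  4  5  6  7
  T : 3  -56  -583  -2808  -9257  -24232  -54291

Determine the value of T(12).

-878776

-59, -527, -2225, -6449, -14975, -30059
-468, -1698, -4224, -8526, -15084
-1230, -2526, -4302, -6558
-1296, -1776, -2256
-480, -480
Fifth differences constant at -480.
-2256 − 480 = -2736;  -6558 − 2736 = -9294;  -15084 − 9294 = -24378;  -30059 − 24378 = -54437;  -54291 − 54437 = -108728
-2736 − 480 = -3216;  -9294 − 3216 = -12510;  -24378 − 12510 = -36888;  -54437 − 36888 = -91325;  -108728 − 91325 = -200053
-3216 − 480 = -3696;  -12510 − 3696 = -16206;  -36888 − 16206 = -53094;  -91325 − 53094 = -144419;  -200053 − 144419 = -344472
-3696 − 480 = -4176;  -16206 − 4176 = -20382;  -53094 − 20382 = -73476;  -144419 − 73476 = -217895;  -344472 − 217895 = -562367
-4176 − 480 = -4656;  -20382 − 4656 = -25038;  -73476 − 25038 = -98514;  -217895 − 98514 = -316409;  -562367 − 316409 = -878776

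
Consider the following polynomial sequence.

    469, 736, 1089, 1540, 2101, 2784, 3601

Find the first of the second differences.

86

First differences: 267, 353, 451, 561, 683, 817
Second differences: 86, 98, 110, 122, 134
Third differences: 12, 12, 12, 12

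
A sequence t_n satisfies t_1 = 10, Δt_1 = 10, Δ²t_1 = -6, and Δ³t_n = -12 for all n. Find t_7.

-260

Build the table forward from the leading diagonal:
Third differences: -12  -12  -12  -12  -12  -12  -12
Second differences: -6  -18  -30  -42  -54  -66  -78
First differences: 10  4  -14  -44  -86  -140  -206
t: 10  20  24  10  -34  -120  -260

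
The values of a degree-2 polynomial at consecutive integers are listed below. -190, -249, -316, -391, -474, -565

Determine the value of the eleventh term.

D1: -59  -67  -75  -83  -91
D2: -8  -8  -8  -8
Constant second difference = -8, so extend:
-91 − 8 = -99;  -565 − 99 = -664
-99 − 8 = -107;  -664 − 107 = -771
-107 − 8 = -115;  -771 − 115 = -886
-115 − 8 = -123;  -886 − 123 = -1009
-123 − 8 = -131;  -1009 − 131 = -1140

-1140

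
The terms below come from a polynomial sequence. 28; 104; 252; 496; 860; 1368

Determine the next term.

2044

Δ: 76  148  244  364  508
Δ²: 72  96  120  144
Δ³: 24  24  24
The third differences are constant (24).
144 + 24 = 168;  508 + 168 = 676;  1368 + 676 = 2044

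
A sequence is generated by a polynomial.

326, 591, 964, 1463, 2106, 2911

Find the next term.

265, 373, 499, 643, 805
108, 126, 144, 162
18, 18, 18
The third differences are constant (18).
162 + 18 = 180;  805 + 180 = 985;  2911 + 985 = 3896

3896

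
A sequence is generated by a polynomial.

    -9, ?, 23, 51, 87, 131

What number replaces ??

Using the last 4 terms:
Δ: 28, 36, 44
Δ²: 8, 8
Constant second difference = 8.
Extend backward: 28 − 8 = 20;  23 − 20 = 3

3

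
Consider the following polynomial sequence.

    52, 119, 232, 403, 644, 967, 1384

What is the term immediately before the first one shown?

19

First differences: 67  113  171  241  323  417
Second differences: 46  58  70  82  94
Third differences: 12  12  12  12
The third differences are constant at 12.
Work back: 46 − 12 = 34;  67 − 34 = 33;  52 − 33 = 19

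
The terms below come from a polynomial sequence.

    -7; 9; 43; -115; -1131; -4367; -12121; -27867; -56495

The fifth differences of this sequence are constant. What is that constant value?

-240

D1: 16, 34, -158, -1016, -3236, -7754, -15746, -28628
D2: 18, -192, -858, -2220, -4518, -7992, -12882
D3: -210, -666, -1362, -2298, -3474, -4890
D4: -456, -696, -936, -1176, -1416
D5: -240, -240, -240, -240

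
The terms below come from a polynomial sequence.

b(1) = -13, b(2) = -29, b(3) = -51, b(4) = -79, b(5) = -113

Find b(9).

-309

D1: -16 , -22 , -28 , -34
D2: -6 , -6 , -6
The second differences are constant (-6).
-34 − 6 = -40;  -113 − 40 = -153
-40 − 6 = -46;  -153 − 46 = -199
-46 − 6 = -52;  -199 − 52 = -251
-52 − 6 = -58;  -251 − 58 = -309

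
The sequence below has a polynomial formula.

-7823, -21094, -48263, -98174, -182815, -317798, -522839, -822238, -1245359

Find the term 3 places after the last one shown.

First differences: -13271, -27169, -49911, -84641, -134983, -205041, -299399, -423121
Second differences: -13898, -22742, -34730, -50342, -70058, -94358, -123722
Third differences: -8844, -11988, -15612, -19716, -24300, -29364
Fourth differences: -3144, -3624, -4104, -4584, -5064
Fifth differences: -480, -480, -480, -480
The fifth differences are constant (-480).
-5064 − 480 = -5544;  -29364 − 5544 = -34908;  -123722 − 34908 = -158630;  -423121 − 158630 = -581751;  -1245359 − 581751 = -1827110
-5544 − 480 = -6024;  -34908 − 6024 = -40932;  -158630 − 40932 = -199562;  -581751 − 199562 = -781313;  -1827110 − 781313 = -2608423
-6024 − 480 = -6504;  -40932 − 6504 = -47436;  -199562 − 47436 = -246998;  -781313 − 246998 = -1028311;  -2608423 − 1028311 = -3636734

-3636734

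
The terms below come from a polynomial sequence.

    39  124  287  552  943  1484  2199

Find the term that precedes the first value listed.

85, 163, 265, 391, 541, 715
78, 102, 126, 150, 174
24, 24, 24, 24
The third differences are constant at 24.
Work back: 78 − 24 = 54;  85 − 54 = 31;  39 − 31 = 8

8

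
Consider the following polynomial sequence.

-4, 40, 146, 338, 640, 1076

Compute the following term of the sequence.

1670

D1: 44, 106, 192, 302, 436
D2: 62, 86, 110, 134
D3: 24, 24, 24
The third differences are constant (24).
134 + 24 = 158;  436 + 158 = 594;  1076 + 594 = 1670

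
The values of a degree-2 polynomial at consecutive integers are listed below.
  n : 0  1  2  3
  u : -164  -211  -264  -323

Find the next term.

-388

First differences: -47  -53  -59
Second differences: -6  -6
Constant second difference = -6, so extend:
-59 − 6 = -65;  -323 − 65 = -388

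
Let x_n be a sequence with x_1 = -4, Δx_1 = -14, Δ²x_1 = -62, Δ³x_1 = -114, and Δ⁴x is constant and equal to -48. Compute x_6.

Build the table forward from the leading diagonal:
D4: -48, -48, -48, -48, -48, -48
D3: -114, -162, -210, -258, -306, -354
D2: -62, -176, -338, -548, -806, -1112
D1: -14, -76, -252, -590, -1138, -1944
x: -4, -18, -94, -346, -936, -2074

-2074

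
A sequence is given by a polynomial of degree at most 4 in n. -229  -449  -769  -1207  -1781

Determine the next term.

-2509

First differences: -220, -320, -438, -574
Second differences: -100, -118, -136
Third differences: -18, -18
Constant third difference = -18, so extend:
-136 − 18 = -154;  -574 − 154 = -728;  -1781 − 728 = -2509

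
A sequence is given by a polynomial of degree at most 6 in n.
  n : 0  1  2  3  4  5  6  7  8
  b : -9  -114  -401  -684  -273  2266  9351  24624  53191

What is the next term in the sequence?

Δ: -105, -287, -283, 411, 2539, 7085, 15273, 28567
Δ²: -182, 4, 694, 2128, 4546, 8188, 13294
Δ³: 186, 690, 1434, 2418, 3642, 5106
Δ⁴: 504, 744, 984, 1224, 1464
Δ⁵: 240, 240, 240, 240
The fifth differences are constant (240).
1464 + 240 = 1704;  5106 + 1704 = 6810;  13294 + 6810 = 20104;  28567 + 20104 = 48671;  53191 + 48671 = 101862

101862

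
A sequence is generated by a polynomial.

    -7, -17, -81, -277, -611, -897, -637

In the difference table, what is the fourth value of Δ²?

Δ: -10, -64, -196, -334, -286, 260
Δ²: -54, -132, -138, 48, 546
Δ³: -78, -6, 186, 498
Δ⁴: 72, 192, 312
Δ⁵: 120, 120

48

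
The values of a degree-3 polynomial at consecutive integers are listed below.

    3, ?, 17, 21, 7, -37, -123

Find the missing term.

7

Using the last 5 terms:
D1: 4, -14, -44, -86
D2: -18, -30, -42
D3: -12, -12
Constant third difference = -12.
Extend backward: -18 + 12 = -6;  4 + 6 = 10;  17 − 10 = 7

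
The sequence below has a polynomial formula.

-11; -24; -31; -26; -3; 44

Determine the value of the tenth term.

592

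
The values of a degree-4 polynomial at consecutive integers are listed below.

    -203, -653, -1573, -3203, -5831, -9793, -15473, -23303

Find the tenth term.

First differences: -450, -920, -1630, -2628, -3962, -5680, -7830
Second differences: -470, -710, -998, -1334, -1718, -2150
Third differences: -240, -288, -336, -384, -432
Fourth differences: -48, -48, -48, -48
Fourth differences constant at -48.
-432 − 48 = -480;  -2150 − 480 = -2630;  -7830 − 2630 = -10460;  -23303 − 10460 = -33763
-480 − 48 = -528;  -2630 − 528 = -3158;  -10460 − 3158 = -13618;  -33763 − 13618 = -47381

-47381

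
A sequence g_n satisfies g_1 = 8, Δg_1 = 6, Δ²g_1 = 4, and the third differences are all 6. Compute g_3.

24

Build the table forward from the leading diagonal:
Δ³: 6  6  6
Δ²: 4  10  16
Δ: 6  10  20
g: 8  14  24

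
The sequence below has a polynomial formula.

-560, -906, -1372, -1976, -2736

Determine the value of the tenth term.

-9506

First differences: -346  -466  -604  -760
Second differences: -120  -138  -156
Third differences: -18  -18
Third differences constant at -18.
-156 − 18 = -174;  -760 − 174 = -934;  -2736 − 934 = -3670
-174 − 18 = -192;  -934 − 192 = -1126;  -3670 − 1126 = -4796
-192 − 18 = -210;  -1126 − 210 = -1336;  -4796 − 1336 = -6132
-210 − 18 = -228;  -1336 − 228 = -1564;  -6132 − 1564 = -7696
-228 − 18 = -246;  -1564 − 246 = -1810;  -7696 − 1810 = -9506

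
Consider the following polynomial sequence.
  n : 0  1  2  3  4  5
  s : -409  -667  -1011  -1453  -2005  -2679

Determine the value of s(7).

D1: -258 , -344 , -442 , -552 , -674
D2: -86 , -98 , -110 , -122
D3: -12 , -12 , -12
The third differences are constant (-12).
-122 − 12 = -134;  -674 − 134 = -808;  -2679 − 808 = -3487
-134 − 12 = -146;  -808 − 146 = -954;  -3487 − 954 = -4441

-4441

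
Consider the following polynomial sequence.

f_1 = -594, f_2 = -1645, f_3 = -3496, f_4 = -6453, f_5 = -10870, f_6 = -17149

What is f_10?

-70605

Δ: -1051 , -1851 , -2957 , -4417 , -6279
Δ²: -800 , -1106 , -1460 , -1862
Δ³: -306 , -354 , -402
Δ⁴: -48 , -48
The fourth differences are constant (-48).
-402 − 48 = -450;  -1862 − 450 = -2312;  -6279 − 2312 = -8591;  -17149 − 8591 = -25740
-450 − 48 = -498;  -2312 − 498 = -2810;  -8591 − 2810 = -11401;  -25740 − 11401 = -37141
-498 − 48 = -546;  -2810 − 546 = -3356;  -11401 − 3356 = -14757;  -37141 − 14757 = -51898
-546 − 48 = -594;  -3356 − 594 = -3950;  -14757 − 3950 = -18707;  -51898 − 18707 = -70605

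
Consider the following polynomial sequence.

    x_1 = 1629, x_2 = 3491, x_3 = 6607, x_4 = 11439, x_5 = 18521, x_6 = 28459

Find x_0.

631

1862  3116  4832  7082  9938
1254  1716  2250  2856
462  534  606
72  72
The fourth differences are constant at 72.
Work back: 462 − 72 = 390;  1254 − 390 = 864;  1862 − 864 = 998;  1629 − 998 = 631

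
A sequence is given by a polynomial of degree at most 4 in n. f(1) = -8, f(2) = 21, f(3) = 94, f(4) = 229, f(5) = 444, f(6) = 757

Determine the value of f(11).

4422

Δ: 29  73  135  215  313
Δ²: 44  62  80  98
Δ³: 18  18  18
The third differences are constant (18).
98 + 18 = 116;  313 + 116 = 429;  757 + 429 = 1186
116 + 18 = 134;  429 + 134 = 563;  1186 + 563 = 1749
134 + 18 = 152;  563 + 152 = 715;  1749 + 715 = 2464
152 + 18 = 170;  715 + 170 = 885;  2464 + 885 = 3349
170 + 18 = 188;  885 + 188 = 1073;  3349 + 1073 = 4422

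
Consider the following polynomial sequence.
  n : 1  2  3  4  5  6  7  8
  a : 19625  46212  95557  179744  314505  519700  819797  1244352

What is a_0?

6880

26587, 49345, 84187, 134761, 205195, 300097, 424555
22758, 34842, 50574, 70434, 94902, 124458
12084, 15732, 19860, 24468, 29556
3648, 4128, 4608, 5088
480, 480, 480
The fifth differences are constant at 480.
Work back: 3648 − 480 = 3168;  12084 − 3168 = 8916;  22758 − 8916 = 13842;  26587 − 13842 = 12745;  19625 − 12745 = 6880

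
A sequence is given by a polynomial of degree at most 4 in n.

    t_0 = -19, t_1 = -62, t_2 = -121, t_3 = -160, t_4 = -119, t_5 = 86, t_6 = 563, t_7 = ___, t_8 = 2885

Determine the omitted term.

1444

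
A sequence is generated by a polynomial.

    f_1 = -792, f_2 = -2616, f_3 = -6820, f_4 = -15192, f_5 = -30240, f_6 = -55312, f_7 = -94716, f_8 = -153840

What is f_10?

First differences: -1824, -4204, -8372, -15048, -25072, -39404, -59124
Second differences: -2380, -4168, -6676, -10024, -14332, -19720
Third differences: -1788, -2508, -3348, -4308, -5388
Fourth differences: -720, -840, -960, -1080
Fifth differences: -120, -120, -120
Fifth differences constant at -120.
-1080 − 120 = -1200;  -5388 − 1200 = -6588;  -19720 − 6588 = -26308;  -59124 − 26308 = -85432;  -153840 − 85432 = -239272
-1200 − 120 = -1320;  -6588 − 1320 = -7908;  -26308 − 7908 = -34216;  -85432 − 34216 = -119648;  -239272 − 119648 = -358920

-358920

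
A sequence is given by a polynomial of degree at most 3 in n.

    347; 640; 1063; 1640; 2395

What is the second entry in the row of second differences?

154

First differences: 293, 423, 577, 755
Second differences: 130, 154, 178
Third differences: 24, 24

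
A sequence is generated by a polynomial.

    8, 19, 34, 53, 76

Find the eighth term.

11  15  19  23
4  4  4
Second differences constant at 4.
23 + 4 = 27;  76 + 27 = 103
27 + 4 = 31;  103 + 31 = 134
31 + 4 = 35;  134 + 35 = 169

169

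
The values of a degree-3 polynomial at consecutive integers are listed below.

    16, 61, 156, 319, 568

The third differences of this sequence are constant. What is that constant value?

18

D1: 45, 95, 163, 249
D2: 50, 68, 86
D3: 18, 18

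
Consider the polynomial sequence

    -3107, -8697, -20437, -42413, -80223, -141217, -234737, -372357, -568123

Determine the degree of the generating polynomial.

5

First differences: -5590, -11740, -21976, -37810, -60994, -93520, -137620, -195766
Second differences: -6150, -10236, -15834, -23184, -32526, -44100, -58146
Third differences: -4086, -5598, -7350, -9342, -11574, -14046
Fourth differences: -1512, -1752, -1992, -2232, -2472
Fifth differences: -240, -240, -240, -240
The fifth differences are constant, so the polynomial has degree 5.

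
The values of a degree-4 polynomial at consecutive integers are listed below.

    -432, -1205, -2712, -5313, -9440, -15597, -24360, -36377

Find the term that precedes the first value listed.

D1: -773  -1507  -2601  -4127  -6157  -8763  -12017
D2: -734  -1094  -1526  -2030  -2606  -3254
D3: -360  -432  -504  -576  -648
D4: -72  -72  -72  -72
The fourth differences are constant at -72.
Work back: -360 + 72 = -288;  -734 + 288 = -446;  -773 + 446 = -327;  -432 + 327 = -105

-105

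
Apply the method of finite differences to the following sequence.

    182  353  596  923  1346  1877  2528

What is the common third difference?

12

Δ: 171, 243, 327, 423, 531, 651
Δ²: 72, 84, 96, 108, 120
Δ³: 12, 12, 12, 12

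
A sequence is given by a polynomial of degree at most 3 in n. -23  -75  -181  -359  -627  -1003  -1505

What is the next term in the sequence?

-2151

-52  -106  -178  -268  -376  -502
-54  -72  -90  -108  -126
-18  -18  -18  -18
Third differences constant at -18.
-126 − 18 = -144;  -502 − 144 = -646;  -1505 − 646 = -2151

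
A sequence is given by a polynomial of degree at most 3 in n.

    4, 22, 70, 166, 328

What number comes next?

574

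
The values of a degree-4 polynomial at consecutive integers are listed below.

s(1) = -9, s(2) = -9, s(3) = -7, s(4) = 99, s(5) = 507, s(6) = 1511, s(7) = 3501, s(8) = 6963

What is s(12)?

48611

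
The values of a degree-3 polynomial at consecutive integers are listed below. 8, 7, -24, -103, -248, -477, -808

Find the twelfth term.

-4623

Δ: -1  -31  -79  -145  -229  -331
Δ²: -30  -48  -66  -84  -102
Δ³: -18  -18  -18  -18
Third differences constant at -18.
-102 − 18 = -120;  -331 − 120 = -451;  -808 − 451 = -1259
-120 − 18 = -138;  -451 − 138 = -589;  -1259 − 589 = -1848
-138 − 18 = -156;  -589 − 156 = -745;  -1848 − 745 = -2593
-156 − 18 = -174;  -745 − 174 = -919;  -2593 − 919 = -3512
-174 − 18 = -192;  -919 − 192 = -1111;  -3512 − 1111 = -4623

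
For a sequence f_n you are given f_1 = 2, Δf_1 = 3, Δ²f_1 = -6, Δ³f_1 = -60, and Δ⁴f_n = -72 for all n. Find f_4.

Build the table forward from the leading diagonal:
Fourth differences: -72, -72, -72, -72
Third differences: -60, -132, -204, -276
Second differences: -6, -66, -198, -402
First differences: 3, -3, -69, -267
f: 2, 5, 2, -67

-67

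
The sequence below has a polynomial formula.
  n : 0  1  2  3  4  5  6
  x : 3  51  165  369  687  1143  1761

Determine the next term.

Δ: 48 , 114 , 204 , 318 , 456 , 618
Δ²: 66 , 90 , 114 , 138 , 162
Δ³: 24 , 24 , 24 , 24
Third differences constant at 24.
162 + 24 = 186;  618 + 186 = 804;  1761 + 804 = 2565

2565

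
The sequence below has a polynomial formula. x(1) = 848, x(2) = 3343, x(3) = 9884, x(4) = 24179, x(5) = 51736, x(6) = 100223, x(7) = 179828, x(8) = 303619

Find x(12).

First differences: 2495  6541  14295  27557  48487  79605  123791
Second differences: 4046  7754  13262  20930  31118  44186
Third differences: 3708  5508  7668  10188  13068
Fourth differences: 1800  2160  2520  2880
Fifth differences: 360  360  360
Constant fifth difference = 360, so extend:
2880 + 360 = 3240;  13068 + 3240 = 16308;  44186 + 16308 = 60494;  123791 + 60494 = 184285;  303619 + 184285 = 487904
3240 + 360 = 3600;  16308 + 3600 = 19908;  60494 + 19908 = 80402;  184285 + 80402 = 264687;  487904 + 264687 = 752591
3600 + 360 = 3960;  19908 + 3960 = 23868;  80402 + 23868 = 104270;  264687 + 104270 = 368957;  752591 + 368957 = 1121548
3960 + 360 = 4320;  23868 + 4320 = 28188;  104270 + 28188 = 132458;  368957 + 132458 = 501415;  1121548 + 501415 = 1622963

1622963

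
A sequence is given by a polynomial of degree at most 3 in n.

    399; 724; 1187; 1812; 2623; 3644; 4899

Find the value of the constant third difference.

24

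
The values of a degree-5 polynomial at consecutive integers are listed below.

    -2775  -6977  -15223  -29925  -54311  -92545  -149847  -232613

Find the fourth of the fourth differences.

-1176

First differences: -4202, -8246, -14702, -24386, -38234, -57302, -82766
Second differences: -4044, -6456, -9684, -13848, -19068, -25464
Third differences: -2412, -3228, -4164, -5220, -6396
Fourth differences: -816, -936, -1056, -1176
Fifth differences: -120, -120, -120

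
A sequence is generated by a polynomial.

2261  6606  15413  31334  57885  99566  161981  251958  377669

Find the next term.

548750

D1: 4345, 8807, 15921, 26551, 41681, 62415, 89977, 125711
D2: 4462, 7114, 10630, 15130, 20734, 27562, 35734
D3: 2652, 3516, 4500, 5604, 6828, 8172
D4: 864, 984, 1104, 1224, 1344
D5: 120, 120, 120, 120
Constant fifth difference = 120, so extend:
1344 + 120 = 1464;  8172 + 1464 = 9636;  35734 + 9636 = 45370;  125711 + 45370 = 171081;  377669 + 171081 = 548750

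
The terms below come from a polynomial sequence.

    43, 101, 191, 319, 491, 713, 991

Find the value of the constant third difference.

First differences: 58, 90, 128, 172, 222, 278
Second differences: 32, 38, 44, 50, 56
Third differences: 6, 6, 6, 6

6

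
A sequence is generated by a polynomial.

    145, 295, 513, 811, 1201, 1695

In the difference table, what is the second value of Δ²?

D1: 150, 218, 298, 390, 494
D2: 68, 80, 92, 104
D3: 12, 12, 12

80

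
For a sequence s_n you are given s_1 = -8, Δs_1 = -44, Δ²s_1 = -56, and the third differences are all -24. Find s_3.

Build the table forward from the leading diagonal:
Δ³: -24  -24  -24
Δ²: -56  -80  -104
Δ: -44  -100  -180
s: -8  -52  -152

-152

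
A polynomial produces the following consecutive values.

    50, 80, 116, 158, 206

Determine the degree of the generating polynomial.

2

30, 36, 42, 48
6, 6, 6
The second differences are constant, so the polynomial has degree 2.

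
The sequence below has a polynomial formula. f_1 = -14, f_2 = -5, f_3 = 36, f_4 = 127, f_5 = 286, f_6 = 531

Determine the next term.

D1: 9  41  91  159  245
D2: 32  50  68  86
D3: 18  18  18
Third differences constant at 18.
86 + 18 = 104;  245 + 104 = 349;  531 + 349 = 880

880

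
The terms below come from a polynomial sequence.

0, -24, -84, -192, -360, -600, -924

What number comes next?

-1344

-24, -60, -108, -168, -240, -324
-36, -48, -60, -72, -84
-12, -12, -12, -12
The third differences are constant (-12).
-84 − 12 = -96;  -324 − 96 = -420;  -924 − 420 = -1344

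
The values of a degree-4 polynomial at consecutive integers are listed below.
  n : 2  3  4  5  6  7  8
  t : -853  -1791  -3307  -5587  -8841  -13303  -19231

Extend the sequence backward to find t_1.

-331

D1: -938, -1516, -2280, -3254, -4462, -5928
D2: -578, -764, -974, -1208, -1466
D3: -186, -210, -234, -258
D4: -24, -24, -24
The fourth differences are constant at -24.
Work back: -186 + 24 = -162;  -578 + 162 = -416;  -938 + 416 = -522;  -853 + 522 = -331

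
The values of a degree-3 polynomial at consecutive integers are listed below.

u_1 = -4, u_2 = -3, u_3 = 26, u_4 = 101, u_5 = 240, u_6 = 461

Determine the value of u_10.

Δ: 1  29  75  139  221
Δ²: 28  46  64  82
Δ³: 18  18  18
Constant third difference = 18, so extend:
82 + 18 = 100;  221 + 100 = 321;  461 + 321 = 782
100 + 18 = 118;  321 + 118 = 439;  782 + 439 = 1221
118 + 18 = 136;  439 + 136 = 575;  1221 + 575 = 1796
136 + 18 = 154;  575 + 154 = 729;  1796 + 729 = 2525

2525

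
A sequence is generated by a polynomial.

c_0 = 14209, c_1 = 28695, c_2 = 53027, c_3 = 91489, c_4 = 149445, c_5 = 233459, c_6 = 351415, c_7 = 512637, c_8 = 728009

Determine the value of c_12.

Δ: 14486, 24332, 38462, 57956, 84014, 117956, 161222, 215372
Δ²: 9846, 14130, 19494, 26058, 33942, 43266, 54150
Δ³: 4284, 5364, 6564, 7884, 9324, 10884
Δ⁴: 1080, 1200, 1320, 1440, 1560
Δ⁵: 120, 120, 120, 120
The fifth differences are constant (120).
1560 + 120 = 1680;  10884 + 1680 = 12564;  54150 + 12564 = 66714;  215372 + 66714 = 282086;  728009 + 282086 = 1010095
1680 + 120 = 1800;  12564 + 1800 = 14364;  66714 + 14364 = 81078;  282086 + 81078 = 363164;  1010095 + 363164 = 1373259
1800 + 120 = 1920;  14364 + 1920 = 16284;  81078 + 16284 = 97362;  363164 + 97362 = 460526;  1373259 + 460526 = 1833785
1920 + 120 = 2040;  16284 + 2040 = 18324;  97362 + 18324 = 115686;  460526 + 115686 = 576212;  1833785 + 576212 = 2409997

2409997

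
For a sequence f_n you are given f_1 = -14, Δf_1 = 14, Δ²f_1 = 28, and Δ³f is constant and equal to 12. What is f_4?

Build the table forward from the leading diagonal:
Δ³: 12  12  12  12
Δ²: 28  40  52  64
Δ: 14  42  82  134
f: -14  0  42  124

124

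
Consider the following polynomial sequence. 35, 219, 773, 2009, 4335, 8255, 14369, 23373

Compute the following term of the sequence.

D1: 184  554  1236  2326  3920  6114  9004
D2: 370  682  1090  1594  2194  2890
D3: 312  408  504  600  696
D4: 96  96  96  96
Fourth differences constant at 96.
696 + 96 = 792;  2890 + 792 = 3682;  9004 + 3682 = 12686;  23373 + 12686 = 36059

36059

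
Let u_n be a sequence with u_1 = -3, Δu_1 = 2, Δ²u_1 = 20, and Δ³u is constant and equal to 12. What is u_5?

173

Build the table forward from the leading diagonal:
D3: 12, 12, 12, 12, 12
D2: 20, 32, 44, 56, 68
D1: 2, 22, 54, 98, 154
u: -3, -1, 21, 75, 173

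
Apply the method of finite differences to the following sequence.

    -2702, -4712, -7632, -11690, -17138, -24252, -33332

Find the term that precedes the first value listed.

-1398

D1: -2010, -2920, -4058, -5448, -7114, -9080
D2: -910, -1138, -1390, -1666, -1966
D3: -228, -252, -276, -300
D4: -24, -24, -24
The fourth differences are constant at -24.
Work back: -228 + 24 = -204;  -910 + 204 = -706;  -2010 + 706 = -1304;  -2702 + 1304 = -1398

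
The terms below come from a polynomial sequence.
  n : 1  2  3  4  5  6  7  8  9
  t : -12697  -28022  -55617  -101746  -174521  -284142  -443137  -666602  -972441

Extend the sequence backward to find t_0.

First differences: -15325, -27595, -46129, -72775, -109621, -158995, -223465, -305839
Second differences: -12270, -18534, -26646, -36846, -49374, -64470, -82374
Third differences: -6264, -8112, -10200, -12528, -15096, -17904
Fourth differences: -1848, -2088, -2328, -2568, -2808
Fifth differences: -240, -240, -240, -240
The fifth differences are constant at -240.
Work back: -1848 + 240 = -1608;  -6264 + 1608 = -4656;  -12270 + 4656 = -7614;  -15325 + 7614 = -7711;  -12697 + 7711 = -4986

-4986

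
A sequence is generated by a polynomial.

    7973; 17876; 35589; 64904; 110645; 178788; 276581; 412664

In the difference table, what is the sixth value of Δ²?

38290

Δ: 9903, 17713, 29315, 45741, 68143, 97793, 136083
Δ²: 7810, 11602, 16426, 22402, 29650, 38290
Δ³: 3792, 4824, 5976, 7248, 8640
Δ⁴: 1032, 1152, 1272, 1392
Δ⁵: 120, 120, 120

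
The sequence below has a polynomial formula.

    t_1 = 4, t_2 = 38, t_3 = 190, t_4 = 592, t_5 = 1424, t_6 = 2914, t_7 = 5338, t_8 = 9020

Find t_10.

21694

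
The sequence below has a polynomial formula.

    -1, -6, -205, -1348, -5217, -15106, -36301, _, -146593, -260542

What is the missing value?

Using the first 7 terms:
First differences: -5, -199, -1143, -3869, -9889, -21195
Second differences: -194, -944, -2726, -6020, -11306
Third differences: -750, -1782, -3294, -5286
Fourth differences: -1032, -1512, -1992
Fifth differences: -480, -480
Constant fifth difference = -480.
Extend forward: -1992 − 480 = -2472;  -5286 − 2472 = -7758;  -11306 − 7758 = -19064;  -21195 − 19064 = -40259;  -36301 − 40259 = -76560

-76560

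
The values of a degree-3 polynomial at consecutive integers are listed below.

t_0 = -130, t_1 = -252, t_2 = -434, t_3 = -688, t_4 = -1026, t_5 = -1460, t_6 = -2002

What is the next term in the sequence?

-122  -182  -254  -338  -434  -542
-60  -72  -84  -96  -108
-12  -12  -12  -12
The third differences are constant (-12).
-108 − 12 = -120;  -542 − 120 = -662;  -2002 − 662 = -2664

-2664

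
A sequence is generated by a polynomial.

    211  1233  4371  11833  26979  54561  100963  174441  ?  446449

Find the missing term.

285363

Using the first 8 terms:
1022  3138  7462  15146  27582  46402  73478
2116  4324  7684  12436  18820  27076
2208  3360  4752  6384  8256
1152  1392  1632  1872
240  240  240
Constant fifth difference = 240.
Extend forward: 1872 + 240 = 2112;  8256 + 2112 = 10368;  27076 + 10368 = 37444;  73478 + 37444 = 110922;  174441 + 110922 = 285363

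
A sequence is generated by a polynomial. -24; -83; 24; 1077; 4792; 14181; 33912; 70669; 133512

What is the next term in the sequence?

First differences: -59  107  1053  3715  9389  19731  36757  62843
Second differences: 166  946  2662  5674  10342  17026  26086
Third differences: 780  1716  3012  4668  6684  9060
Fourth differences: 936  1296  1656  2016  2376
Fifth differences: 360  360  360  360
Constant fifth difference = 360, so extend:
2376 + 360 = 2736;  9060 + 2736 = 11796;  26086 + 11796 = 37882;  62843 + 37882 = 100725;  133512 + 100725 = 234237

234237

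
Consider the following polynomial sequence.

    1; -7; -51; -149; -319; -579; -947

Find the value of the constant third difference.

-18

D1: -8, -44, -98, -170, -260, -368
D2: -36, -54, -72, -90, -108
D3: -18, -18, -18, -18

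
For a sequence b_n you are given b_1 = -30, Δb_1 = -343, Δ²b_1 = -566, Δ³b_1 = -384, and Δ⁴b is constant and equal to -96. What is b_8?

-31117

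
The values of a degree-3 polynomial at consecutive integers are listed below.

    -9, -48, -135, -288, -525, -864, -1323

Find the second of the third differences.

D1: -39, -87, -153, -237, -339, -459
D2: -48, -66, -84, -102, -120
D3: -18, -18, -18, -18

-18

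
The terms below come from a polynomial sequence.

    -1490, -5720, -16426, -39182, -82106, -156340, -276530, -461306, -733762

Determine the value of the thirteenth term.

-3345386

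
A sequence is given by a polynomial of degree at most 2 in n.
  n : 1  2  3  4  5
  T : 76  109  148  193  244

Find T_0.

49

Δ: 33  39  45  51
Δ²: 6  6  6
The second differences are constant at 6.
Work back: 33 − 6 = 27;  76 − 27 = 49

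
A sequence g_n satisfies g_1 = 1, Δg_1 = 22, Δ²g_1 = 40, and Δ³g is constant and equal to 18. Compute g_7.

1093

Build the table forward from the leading diagonal:
Δ³: 18  18  18  18  18  18  18
Δ²: 40  58  76  94  112  130  148
Δ: 22  62  120  196  290  402  532
g: 1  23  85  205  401  691  1093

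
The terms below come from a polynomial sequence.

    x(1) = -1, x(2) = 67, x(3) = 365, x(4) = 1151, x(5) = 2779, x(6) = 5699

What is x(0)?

-1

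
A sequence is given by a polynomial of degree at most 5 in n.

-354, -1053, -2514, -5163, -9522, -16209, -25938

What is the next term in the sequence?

D1: -699 , -1461 , -2649 , -4359 , -6687 , -9729
D2: -762 , -1188 , -1710 , -2328 , -3042
D3: -426 , -522 , -618 , -714
D4: -96 , -96 , -96
Constant fourth difference = -96, so extend:
-714 − 96 = -810;  -3042 − 810 = -3852;  -9729 − 3852 = -13581;  -25938 − 13581 = -39519

-39519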